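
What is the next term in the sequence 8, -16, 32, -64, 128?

Ratios: -16 / 8 = -2.0
This is a geometric sequence with common ratio r = -2.
Next term = 128 * -2 = -256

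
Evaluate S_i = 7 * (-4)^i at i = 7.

S_7 = 7 * (-4)^7 = 7 * -16384 = -114688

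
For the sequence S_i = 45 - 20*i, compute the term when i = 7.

S_7 = 45 + -20*7 = 45 + -140 = -95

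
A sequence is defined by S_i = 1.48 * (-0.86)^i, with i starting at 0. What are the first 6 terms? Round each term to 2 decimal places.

This is a geometric sequence.
i=0: S_0 = 1.48 * (-0.86)^0 = 1.48
i=1: S_1 = 1.48 * (-0.86)^1 ≈ -1.27
i=2: S_2 = 1.48 * (-0.86)^2 ≈ 1.09
i=3: S_3 = 1.48 * (-0.86)^3 ≈ -0.94
i=4: S_4 = 1.48 * (-0.86)^4 ≈ 0.81
i=5: S_5 = 1.48 * (-0.86)^5 ≈ -0.7
The first 6 terms are: [1.48, -1.27, 1.09, -0.94, 0.81, -0.7]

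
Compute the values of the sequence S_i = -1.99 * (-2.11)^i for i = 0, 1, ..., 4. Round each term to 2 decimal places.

This is a geometric sequence.
i=0: S_0 = -1.99 * (-2.11)^0 = -1.99
i=1: S_1 = -1.99 * (-2.11)^1 ≈ 4.2
i=2: S_2 = -1.99 * (-2.11)^2 ≈ -8.86
i=3: S_3 = -1.99 * (-2.11)^3 ≈ 18.69
i=4: S_4 = -1.99 * (-2.11)^4 ≈ -39.44
The first 5 terms are: [-1.99, 4.2, -8.86, 18.69, -39.44]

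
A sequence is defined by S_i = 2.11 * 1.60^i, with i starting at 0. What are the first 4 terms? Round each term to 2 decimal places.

This is a geometric sequence.
i=0: S_0 = 2.11 * 1.6^0 = 2.11
i=1: S_1 = 2.11 * 1.6^1 ≈ 3.38
i=2: S_2 = 2.11 * 1.6^2 ≈ 5.4
i=3: S_3 = 2.11 * 1.6^3 ≈ 8.64
The first 4 terms are: [2.11, 3.38, 5.4, 8.64]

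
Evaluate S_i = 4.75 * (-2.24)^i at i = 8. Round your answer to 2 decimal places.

S_8 = 4.75 * (-2.24)^8 ≈ 4.75 * 633.8466 ≈ 3010.77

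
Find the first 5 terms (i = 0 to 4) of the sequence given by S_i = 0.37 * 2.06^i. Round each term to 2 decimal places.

This is a geometric sequence.
i=0: S_0 = 0.37 * 2.06^0 = 0.37
i=1: S_1 = 0.37 * 2.06^1 ≈ 0.76
i=2: S_2 = 0.37 * 2.06^2 ≈ 1.57
i=3: S_3 = 0.37 * 2.06^3 ≈ 3.23
i=4: S_4 = 0.37 * 2.06^4 ≈ 6.66
The first 5 terms are: [0.37, 0.76, 1.57, 3.23, 6.66]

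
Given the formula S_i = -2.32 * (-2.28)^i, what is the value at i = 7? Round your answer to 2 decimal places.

S_7 = -2.32 * (-2.28)^7 ≈ -2.32 * -320.2904 ≈ 743.07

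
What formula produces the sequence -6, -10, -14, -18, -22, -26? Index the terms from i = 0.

Check differences: -10 - -6 = -4
-14 - -10 = -4
Common difference d = -4.
First term a = -6.
Formula: S_i = -6 - 4*i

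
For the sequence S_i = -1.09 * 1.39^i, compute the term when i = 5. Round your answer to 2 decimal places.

S_5 = -1.09 * 1.39^5 ≈ -1.09 * 5.1889 ≈ -5.66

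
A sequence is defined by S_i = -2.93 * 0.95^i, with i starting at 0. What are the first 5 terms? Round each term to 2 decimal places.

This is a geometric sequence.
i=0: S_0 = -2.93 * 0.95^0 = -2.93
i=1: S_1 = -2.93 * 0.95^1 ≈ -2.78
i=2: S_2 = -2.93 * 0.95^2 ≈ -2.64
i=3: S_3 = -2.93 * 0.95^3 ≈ -2.51
i=4: S_4 = -2.93 * 0.95^4 ≈ -2.39
The first 5 terms are: [-2.93, -2.78, -2.64, -2.51, -2.39]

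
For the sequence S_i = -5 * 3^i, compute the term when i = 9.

S_9 = -5 * 3^9 = -5 * 19683 = -98415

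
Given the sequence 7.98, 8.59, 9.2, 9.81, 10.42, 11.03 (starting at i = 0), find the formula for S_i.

Check differences: 8.59 - 7.98 = 0.61
9.2 - 8.59 = 0.61
Common difference d = 0.61.
First term a = 7.98.
Formula: S_i = 7.98 + 0.61*i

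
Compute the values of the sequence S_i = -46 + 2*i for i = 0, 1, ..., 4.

This is an arithmetic sequence.
i=0: S_0 = -46 + 2*0 = -46
i=1: S_1 = -46 + 2*1 = -44
i=2: S_2 = -46 + 2*2 = -42
i=3: S_3 = -46 + 2*3 = -40
i=4: S_4 = -46 + 2*4 = -38
The first 5 terms are: [-46, -44, -42, -40, -38]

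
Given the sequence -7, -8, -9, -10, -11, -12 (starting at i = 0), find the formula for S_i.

Check differences: -8 - -7 = -1
-9 - -8 = -1
Common difference d = -1.
First term a = -7.
Formula: S_i = -7 - 1*i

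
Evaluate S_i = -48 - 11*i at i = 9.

S_9 = -48 + -11*9 = -48 + -99 = -147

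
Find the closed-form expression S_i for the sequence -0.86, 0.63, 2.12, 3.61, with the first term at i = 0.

Check differences: 0.63 - -0.86 = 1.49
2.12 - 0.63 = 1.49
Common difference d = 1.49.
First term a = -0.86.
Formula: S_i = -0.86 + 1.49*i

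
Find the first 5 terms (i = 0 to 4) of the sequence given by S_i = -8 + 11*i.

This is an arithmetic sequence.
i=0: S_0 = -8 + 11*0 = -8
i=1: S_1 = -8 + 11*1 = 3
i=2: S_2 = -8 + 11*2 = 14
i=3: S_3 = -8 + 11*3 = 25
i=4: S_4 = -8 + 11*4 = 36
The first 5 terms are: [-8, 3, 14, 25, 36]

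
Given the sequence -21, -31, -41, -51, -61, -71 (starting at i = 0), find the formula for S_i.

Check differences: -31 - -21 = -10
-41 - -31 = -10
Common difference d = -10.
First term a = -21.
Formula: S_i = -21 - 10*i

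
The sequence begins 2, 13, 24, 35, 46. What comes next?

Differences: 13 - 2 = 11
This is an arithmetic sequence with common difference d = 11.
Next term = 46 + 11 = 57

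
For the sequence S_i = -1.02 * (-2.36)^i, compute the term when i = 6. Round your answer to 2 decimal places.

S_6 = -1.02 * (-2.36)^6 ≈ -1.02 * 172.7715 ≈ -176.23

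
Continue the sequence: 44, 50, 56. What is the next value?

Differences: 50 - 44 = 6
This is an arithmetic sequence with common difference d = 6.
Next term = 56 + 6 = 62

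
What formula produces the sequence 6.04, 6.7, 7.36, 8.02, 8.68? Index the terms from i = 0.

Check differences: 6.7 - 6.04 = 0.66
7.36 - 6.7 = 0.66
Common difference d = 0.66.
First term a = 6.04.
Formula: S_i = 6.04 + 0.66*i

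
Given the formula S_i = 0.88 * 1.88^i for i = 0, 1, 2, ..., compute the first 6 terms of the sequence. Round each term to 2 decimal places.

This is a geometric sequence.
i=0: S_0 = 0.88 * 1.88^0 = 0.88
i=1: S_1 = 0.88 * 1.88^1 ≈ 1.65
i=2: S_2 = 0.88 * 1.88^2 ≈ 3.11
i=3: S_3 = 0.88 * 1.88^3 ≈ 5.85
i=4: S_4 = 0.88 * 1.88^4 ≈ 10.99
i=5: S_5 = 0.88 * 1.88^5 ≈ 20.67
The first 6 terms are: [0.88, 1.65, 3.11, 5.85, 10.99, 20.67]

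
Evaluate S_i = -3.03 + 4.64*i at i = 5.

S_5 = -3.03 + 4.64*5 = -3.03 + 23.2 = 20.17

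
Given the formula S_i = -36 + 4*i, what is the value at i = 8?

S_8 = -36 + 4*8 = -36 + 32 = -4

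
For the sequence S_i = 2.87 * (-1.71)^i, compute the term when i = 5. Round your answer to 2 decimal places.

S_5 = 2.87 * (-1.71)^5 ≈ 2.87 * -14.6211 ≈ -41.96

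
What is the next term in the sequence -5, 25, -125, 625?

Ratios: 25 / -5 = -5.0
This is a geometric sequence with common ratio r = -5.
Next term = 625 * -5 = -3125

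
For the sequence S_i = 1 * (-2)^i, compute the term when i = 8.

S_8 = 1 * (-2)^8 = 1 * 256 = 256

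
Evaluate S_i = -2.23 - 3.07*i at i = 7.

S_7 = -2.23 + -3.07*7 = -2.23 + -21.49 = -23.72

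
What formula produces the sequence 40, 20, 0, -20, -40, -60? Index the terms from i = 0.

Check differences: 20 - 40 = -20
0 - 20 = -20
Common difference d = -20.
First term a = 40.
Formula: S_i = 40 - 20*i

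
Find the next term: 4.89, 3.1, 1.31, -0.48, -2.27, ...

Differences: 3.1 - 4.89 = -1.79
This is an arithmetic sequence with common difference d = -1.79.
Next term = -2.27 + -1.79 = -4.06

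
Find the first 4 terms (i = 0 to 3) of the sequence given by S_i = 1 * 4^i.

This is a geometric sequence.
i=0: S_0 = 1 * 4^0 = 1
i=1: S_1 = 1 * 4^1 = 4
i=2: S_2 = 1 * 4^2 = 16
i=3: S_3 = 1 * 4^3 = 64
The first 4 terms are: [1, 4, 16, 64]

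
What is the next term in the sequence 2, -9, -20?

Differences: -9 - 2 = -11
This is an arithmetic sequence with common difference d = -11.
Next term = -20 + -11 = -31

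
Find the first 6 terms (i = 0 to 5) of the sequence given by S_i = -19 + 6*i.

This is an arithmetic sequence.
i=0: S_0 = -19 + 6*0 = -19
i=1: S_1 = -19 + 6*1 = -13
i=2: S_2 = -19 + 6*2 = -7
i=3: S_3 = -19 + 6*3 = -1
i=4: S_4 = -19 + 6*4 = 5
i=5: S_5 = -19 + 6*5 = 11
The first 6 terms are: [-19, -13, -7, -1, 5, 11]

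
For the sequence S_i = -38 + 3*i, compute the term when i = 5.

S_5 = -38 + 3*5 = -38 + 15 = -23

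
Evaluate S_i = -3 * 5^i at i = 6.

S_6 = -3 * 5^6 = -3 * 15625 = -46875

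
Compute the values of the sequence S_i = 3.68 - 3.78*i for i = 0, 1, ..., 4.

This is an arithmetic sequence.
i=0: S_0 = 3.68 + -3.78*0 = 3.68
i=1: S_1 = 3.68 + -3.78*1 = -0.1
i=2: S_2 = 3.68 + -3.78*2 = -3.88
i=3: S_3 = 3.68 + -3.78*3 = -7.66
i=4: S_4 = 3.68 + -3.78*4 = -11.44
The first 5 terms are: [3.68, -0.1, -3.88, -7.66, -11.44]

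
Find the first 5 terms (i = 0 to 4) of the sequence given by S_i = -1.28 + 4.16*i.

This is an arithmetic sequence.
i=0: S_0 = -1.28 + 4.16*0 = -1.28
i=1: S_1 = -1.28 + 4.16*1 = 2.88
i=2: S_2 = -1.28 + 4.16*2 = 7.04
i=3: S_3 = -1.28 + 4.16*3 = 11.2
i=4: S_4 = -1.28 + 4.16*4 = 15.36
The first 5 terms are: [-1.28, 2.88, 7.04, 11.2, 15.36]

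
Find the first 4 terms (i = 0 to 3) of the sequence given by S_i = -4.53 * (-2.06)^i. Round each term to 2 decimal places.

This is a geometric sequence.
i=0: S_0 = -4.53 * (-2.06)^0 = -4.53
i=1: S_1 = -4.53 * (-2.06)^1 ≈ 9.33
i=2: S_2 = -4.53 * (-2.06)^2 ≈ -19.22
i=3: S_3 = -4.53 * (-2.06)^3 ≈ 39.6
The first 4 terms are: [-4.53, 9.33, -19.22, 39.6]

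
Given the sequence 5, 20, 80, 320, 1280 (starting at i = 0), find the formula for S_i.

Check ratios: 20 / 5 = 4.0
Common ratio r = 4.
First term a = 5.
Formula: S_i = 5 * 4^i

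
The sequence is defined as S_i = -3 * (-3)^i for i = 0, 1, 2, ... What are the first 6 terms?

This is a geometric sequence.
i=0: S_0 = -3 * (-3)^0 = -3
i=1: S_1 = -3 * (-3)^1 = 9
i=2: S_2 = -3 * (-3)^2 = -27
i=3: S_3 = -3 * (-3)^3 = 81
i=4: S_4 = -3 * (-3)^4 = -243
i=5: S_5 = -3 * (-3)^5 = 729
The first 6 terms are: [-3, 9, -27, 81, -243, 729]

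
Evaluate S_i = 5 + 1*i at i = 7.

S_7 = 5 + 1*7 = 5 + 7 = 12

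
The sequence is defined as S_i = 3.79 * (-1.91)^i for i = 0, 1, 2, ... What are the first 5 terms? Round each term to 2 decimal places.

This is a geometric sequence.
i=0: S_0 = 3.79 * (-1.91)^0 = 3.79
i=1: S_1 = 3.79 * (-1.91)^1 ≈ -7.24
i=2: S_2 = 3.79 * (-1.91)^2 ≈ 13.83
i=3: S_3 = 3.79 * (-1.91)^3 ≈ -26.41
i=4: S_4 = 3.79 * (-1.91)^4 ≈ 50.44
The first 5 terms are: [3.79, -7.24, 13.83, -26.41, 50.44]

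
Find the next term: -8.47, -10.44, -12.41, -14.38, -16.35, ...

Differences: -10.44 - -8.47 = -1.97
This is an arithmetic sequence with common difference d = -1.97.
Next term = -16.35 + -1.97 = -18.32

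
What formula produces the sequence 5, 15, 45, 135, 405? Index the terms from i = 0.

Check ratios: 15 / 5 = 3.0
Common ratio r = 3.
First term a = 5.
Formula: S_i = 5 * 3^i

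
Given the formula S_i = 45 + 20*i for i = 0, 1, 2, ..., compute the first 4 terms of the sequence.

This is an arithmetic sequence.
i=0: S_0 = 45 + 20*0 = 45
i=1: S_1 = 45 + 20*1 = 65
i=2: S_2 = 45 + 20*2 = 85
i=3: S_3 = 45 + 20*3 = 105
The first 4 terms are: [45, 65, 85, 105]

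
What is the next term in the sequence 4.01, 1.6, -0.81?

Differences: 1.6 - 4.01 = -2.41
This is an arithmetic sequence with common difference d = -2.41.
Next term = -0.81 + -2.41 = -3.22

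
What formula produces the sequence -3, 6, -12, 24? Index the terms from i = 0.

Check ratios: 6 / -3 = -2.0
Common ratio r = -2.
First term a = -3.
Formula: S_i = -3 * (-2)^i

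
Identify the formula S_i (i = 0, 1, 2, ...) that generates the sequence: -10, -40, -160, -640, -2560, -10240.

Check ratios: -40 / -10 = 4.0
Common ratio r = 4.
First term a = -10.
Formula: S_i = -10 * 4^i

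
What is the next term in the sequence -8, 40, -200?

Ratios: 40 / -8 = -5.0
This is a geometric sequence with common ratio r = -5.
Next term = -200 * -5 = 1000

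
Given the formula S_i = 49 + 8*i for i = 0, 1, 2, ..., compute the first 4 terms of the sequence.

This is an arithmetic sequence.
i=0: S_0 = 49 + 8*0 = 49
i=1: S_1 = 49 + 8*1 = 57
i=2: S_2 = 49 + 8*2 = 65
i=3: S_3 = 49 + 8*3 = 73
The first 4 terms are: [49, 57, 65, 73]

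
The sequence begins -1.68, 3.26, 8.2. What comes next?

Differences: 3.26 - -1.68 = 4.94
This is an arithmetic sequence with common difference d = 4.94.
Next term = 8.2 + 4.94 = 13.14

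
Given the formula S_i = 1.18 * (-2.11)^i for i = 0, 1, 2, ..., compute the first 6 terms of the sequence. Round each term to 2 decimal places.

This is a geometric sequence.
i=0: S_0 = 1.18 * (-2.11)^0 = 1.18
i=1: S_1 = 1.18 * (-2.11)^1 ≈ -2.49
i=2: S_2 = 1.18 * (-2.11)^2 ≈ 5.25
i=3: S_3 = 1.18 * (-2.11)^3 ≈ -11.08
i=4: S_4 = 1.18 * (-2.11)^4 ≈ 23.39
i=5: S_5 = 1.18 * (-2.11)^5 ≈ -49.35
The first 6 terms are: [1.18, -2.49, 5.25, -11.08, 23.39, -49.35]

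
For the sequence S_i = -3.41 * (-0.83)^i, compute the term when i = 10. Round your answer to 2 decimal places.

S_10 = -3.41 * (-0.83)^10 ≈ -3.41 * 0.1552 ≈ -0.53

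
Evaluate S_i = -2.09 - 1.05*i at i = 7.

S_7 = -2.09 + -1.05*7 = -2.09 + -7.35 = -9.44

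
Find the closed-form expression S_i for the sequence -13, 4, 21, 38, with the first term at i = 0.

Check differences: 4 - -13 = 17
21 - 4 = 17
Common difference d = 17.
First term a = -13.
Formula: S_i = -13 + 17*i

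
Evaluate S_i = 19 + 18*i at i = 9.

S_9 = 19 + 18*9 = 19 + 162 = 181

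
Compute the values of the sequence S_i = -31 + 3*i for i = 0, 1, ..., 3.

This is an arithmetic sequence.
i=0: S_0 = -31 + 3*0 = -31
i=1: S_1 = -31 + 3*1 = -28
i=2: S_2 = -31 + 3*2 = -25
i=3: S_3 = -31 + 3*3 = -22
The first 4 terms are: [-31, -28, -25, -22]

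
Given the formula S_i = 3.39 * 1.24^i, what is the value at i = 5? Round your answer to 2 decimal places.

S_5 = 3.39 * 1.24^5 ≈ 3.39 * 2.9316 ≈ 9.94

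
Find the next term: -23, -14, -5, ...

Differences: -14 - -23 = 9
This is an arithmetic sequence with common difference d = 9.
Next term = -5 + 9 = 4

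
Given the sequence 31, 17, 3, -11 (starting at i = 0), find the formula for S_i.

Check differences: 17 - 31 = -14
3 - 17 = -14
Common difference d = -14.
First term a = 31.
Formula: S_i = 31 - 14*i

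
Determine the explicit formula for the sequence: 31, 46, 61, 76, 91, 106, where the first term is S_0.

Check differences: 46 - 31 = 15
61 - 46 = 15
Common difference d = 15.
First term a = 31.
Formula: S_i = 31 + 15*i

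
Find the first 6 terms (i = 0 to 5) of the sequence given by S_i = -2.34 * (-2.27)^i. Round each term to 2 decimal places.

This is a geometric sequence.
i=0: S_0 = -2.34 * (-2.27)^0 = -2.34
i=1: S_1 = -2.34 * (-2.27)^1 ≈ 5.31
i=2: S_2 = -2.34 * (-2.27)^2 ≈ -12.06
i=3: S_3 = -2.34 * (-2.27)^3 ≈ 27.37
i=4: S_4 = -2.34 * (-2.27)^4 ≈ -62.13
i=5: S_5 = -2.34 * (-2.27)^5 ≈ 141.04
The first 6 terms are: [-2.34, 5.31, -12.06, 27.37, -62.13, 141.04]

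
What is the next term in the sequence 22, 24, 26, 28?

Differences: 24 - 22 = 2
This is an arithmetic sequence with common difference d = 2.
Next term = 28 + 2 = 30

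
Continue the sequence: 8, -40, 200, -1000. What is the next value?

Ratios: -40 / 8 = -5.0
This is a geometric sequence with common ratio r = -5.
Next term = -1000 * -5 = 5000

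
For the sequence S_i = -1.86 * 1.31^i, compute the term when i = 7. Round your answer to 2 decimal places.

S_7 = -1.86 * 1.31^7 ≈ -1.86 * 6.6206 ≈ -12.31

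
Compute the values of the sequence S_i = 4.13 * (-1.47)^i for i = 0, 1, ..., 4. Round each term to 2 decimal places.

This is a geometric sequence.
i=0: S_0 = 4.13 * (-1.47)^0 = 4.13
i=1: S_1 = 4.13 * (-1.47)^1 ≈ -6.07
i=2: S_2 = 4.13 * (-1.47)^2 ≈ 8.92
i=3: S_3 = 4.13 * (-1.47)^3 ≈ -13.12
i=4: S_4 = 4.13 * (-1.47)^4 ≈ 19.28
The first 5 terms are: [4.13, -6.07, 8.92, -13.12, 19.28]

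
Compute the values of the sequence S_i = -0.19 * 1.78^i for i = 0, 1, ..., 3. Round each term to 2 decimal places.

This is a geometric sequence.
i=0: S_0 = -0.19 * 1.78^0 = -0.19
i=1: S_1 = -0.19 * 1.78^1 ≈ -0.34
i=2: S_2 = -0.19 * 1.78^2 ≈ -0.6
i=3: S_3 = -0.19 * 1.78^3 ≈ -1.07
The first 4 terms are: [-0.19, -0.34, -0.6, -1.07]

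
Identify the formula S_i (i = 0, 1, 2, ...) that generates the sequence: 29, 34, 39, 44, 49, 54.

Check differences: 34 - 29 = 5
39 - 34 = 5
Common difference d = 5.
First term a = 29.
Formula: S_i = 29 + 5*i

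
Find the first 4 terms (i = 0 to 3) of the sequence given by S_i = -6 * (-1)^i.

This is a geometric sequence.
i=0: S_0 = -6 * (-1)^0 = -6
i=1: S_1 = -6 * (-1)^1 = 6
i=2: S_2 = -6 * (-1)^2 = -6
i=3: S_3 = -6 * (-1)^3 = 6
The first 4 terms are: [-6, 6, -6, 6]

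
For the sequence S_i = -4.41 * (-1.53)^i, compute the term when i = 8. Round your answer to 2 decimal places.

S_8 = -4.41 * (-1.53)^8 ≈ -4.41 * 30.02835 ≈ -132.43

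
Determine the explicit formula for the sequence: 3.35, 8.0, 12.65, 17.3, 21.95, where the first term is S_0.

Check differences: 8.0 - 3.35 = 4.65
12.65 - 8.0 = 4.65
Common difference d = 4.65.
First term a = 3.35.
Formula: S_i = 3.35 + 4.65*i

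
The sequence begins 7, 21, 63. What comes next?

Ratios: 21 / 7 = 3.0
This is a geometric sequence with common ratio r = 3.
Next term = 63 * 3 = 189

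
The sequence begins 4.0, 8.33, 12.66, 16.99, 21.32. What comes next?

Differences: 8.33 - 4.0 = 4.33
This is an arithmetic sequence with common difference d = 4.33.
Next term = 21.32 + 4.33 = 25.65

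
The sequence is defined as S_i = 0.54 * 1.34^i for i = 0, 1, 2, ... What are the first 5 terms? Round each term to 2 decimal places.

This is a geometric sequence.
i=0: S_0 = 0.54 * 1.34^0 = 0.54
i=1: S_1 = 0.54 * 1.34^1 ≈ 0.72
i=2: S_2 = 0.54 * 1.34^2 ≈ 0.97
i=3: S_3 = 0.54 * 1.34^3 ≈ 1.3
i=4: S_4 = 0.54 * 1.34^4 ≈ 1.74
The first 5 terms are: [0.54, 0.72, 0.97, 1.3, 1.74]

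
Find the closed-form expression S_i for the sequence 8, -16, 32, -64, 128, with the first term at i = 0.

Check ratios: -16 / 8 = -2.0
Common ratio r = -2.
First term a = 8.
Formula: S_i = 8 * (-2)^i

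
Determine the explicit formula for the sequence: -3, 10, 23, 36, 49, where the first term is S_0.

Check differences: 10 - -3 = 13
23 - 10 = 13
Common difference d = 13.
First term a = -3.
Formula: S_i = -3 + 13*i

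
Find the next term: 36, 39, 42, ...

Differences: 39 - 36 = 3
This is an arithmetic sequence with common difference d = 3.
Next term = 42 + 3 = 45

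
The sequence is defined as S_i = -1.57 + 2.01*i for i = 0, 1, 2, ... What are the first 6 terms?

This is an arithmetic sequence.
i=0: S_0 = -1.57 + 2.01*0 = -1.57
i=1: S_1 = -1.57 + 2.01*1 = 0.44
i=2: S_2 = -1.57 + 2.01*2 = 2.45
i=3: S_3 = -1.57 + 2.01*3 = 4.46
i=4: S_4 = -1.57 + 2.01*4 = 6.47
i=5: S_5 = -1.57 + 2.01*5 = 8.48
The first 6 terms are: [-1.57, 0.44, 2.45, 4.46, 6.47, 8.48]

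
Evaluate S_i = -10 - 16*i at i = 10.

S_10 = -10 + -16*10 = -10 + -160 = -170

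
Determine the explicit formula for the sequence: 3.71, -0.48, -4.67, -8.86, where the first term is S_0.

Check differences: -0.48 - 3.71 = -4.19
-4.67 - -0.48 = -4.19
Common difference d = -4.19.
First term a = 3.71.
Formula: S_i = 3.71 - 4.19*i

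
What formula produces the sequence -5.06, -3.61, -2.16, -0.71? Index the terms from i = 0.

Check differences: -3.61 - -5.06 = 1.45
-2.16 - -3.61 = 1.45
Common difference d = 1.45.
First term a = -5.06.
Formula: S_i = -5.06 + 1.45*i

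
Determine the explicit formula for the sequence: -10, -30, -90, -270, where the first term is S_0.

Check ratios: -30 / -10 = 3.0
Common ratio r = 3.
First term a = -10.
Formula: S_i = -10 * 3^i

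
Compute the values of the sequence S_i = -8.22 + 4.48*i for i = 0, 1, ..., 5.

This is an arithmetic sequence.
i=0: S_0 = -8.22 + 4.48*0 = -8.22
i=1: S_1 = -8.22 + 4.48*1 = -3.74
i=2: S_2 = -8.22 + 4.48*2 = 0.74
i=3: S_3 = -8.22 + 4.48*3 = 5.22
i=4: S_4 = -8.22 + 4.48*4 = 9.7
i=5: S_5 = -8.22 + 4.48*5 = 14.18
The first 6 terms are: [-8.22, -3.74, 0.74, 5.22, 9.7, 14.18]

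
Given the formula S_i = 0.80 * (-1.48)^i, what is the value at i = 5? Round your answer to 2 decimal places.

S_5 = 0.8 * (-1.48)^5 ≈ 0.8 * -7.1008 ≈ -5.68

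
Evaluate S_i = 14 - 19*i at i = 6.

S_6 = 14 + -19*6 = 14 + -114 = -100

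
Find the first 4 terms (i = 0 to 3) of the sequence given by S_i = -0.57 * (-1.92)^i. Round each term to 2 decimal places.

This is a geometric sequence.
i=0: S_0 = -0.57 * (-1.92)^0 = -0.57
i=1: S_1 = -0.57 * (-1.92)^1 ≈ 1.09
i=2: S_2 = -0.57 * (-1.92)^2 ≈ -2.1
i=3: S_3 = -0.57 * (-1.92)^3 ≈ 4.03
The first 4 terms are: [-0.57, 1.09, -2.1, 4.03]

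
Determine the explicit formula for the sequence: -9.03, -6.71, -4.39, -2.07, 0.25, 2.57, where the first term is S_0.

Check differences: -6.71 - -9.03 = 2.32
-4.39 - -6.71 = 2.32
Common difference d = 2.32.
First term a = -9.03.
Formula: S_i = -9.03 + 2.32*i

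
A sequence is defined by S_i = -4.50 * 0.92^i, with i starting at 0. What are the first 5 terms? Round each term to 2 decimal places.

This is a geometric sequence.
i=0: S_0 = -4.5 * 0.92^0 = -4.5
i=1: S_1 = -4.5 * 0.92^1 = -4.14
i=2: S_2 = -4.5 * 0.92^2 ≈ -3.81
i=3: S_3 = -4.5 * 0.92^3 ≈ -3.5
i=4: S_4 = -4.5 * 0.92^4 ≈ -3.22
The first 5 terms are: [-4.5, -4.14, -3.81, -3.5, -3.22]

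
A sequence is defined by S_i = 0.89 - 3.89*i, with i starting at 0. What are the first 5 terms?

This is an arithmetic sequence.
i=0: S_0 = 0.89 + -3.89*0 = 0.89
i=1: S_1 = 0.89 + -3.89*1 = -3.0
i=2: S_2 = 0.89 + -3.89*2 = -6.89
i=3: S_3 = 0.89 + -3.89*3 = -10.78
i=4: S_4 = 0.89 + -3.89*4 = -14.67
The first 5 terms are: [0.89, -3.0, -6.89, -10.78, -14.67]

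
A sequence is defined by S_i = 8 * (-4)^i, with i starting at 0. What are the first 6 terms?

This is a geometric sequence.
i=0: S_0 = 8 * (-4)^0 = 8
i=1: S_1 = 8 * (-4)^1 = -32
i=2: S_2 = 8 * (-4)^2 = 128
i=3: S_3 = 8 * (-4)^3 = -512
i=4: S_4 = 8 * (-4)^4 = 2048
i=5: S_5 = 8 * (-4)^5 = -8192
The first 6 terms are: [8, -32, 128, -512, 2048, -8192]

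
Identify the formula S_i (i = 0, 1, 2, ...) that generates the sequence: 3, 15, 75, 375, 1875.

Check ratios: 15 / 3 = 5.0
Common ratio r = 5.
First term a = 3.
Formula: S_i = 3 * 5^i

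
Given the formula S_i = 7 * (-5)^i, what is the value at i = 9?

S_9 = 7 * (-5)^9 = 7 * -1953125 = -13671875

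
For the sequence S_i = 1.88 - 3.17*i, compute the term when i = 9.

S_9 = 1.88 + -3.17*9 = 1.88 + -28.53 = -26.65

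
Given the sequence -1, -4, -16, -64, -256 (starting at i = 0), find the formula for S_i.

Check ratios: -4 / -1 = 4.0
Common ratio r = 4.
First term a = -1.
Formula: S_i = -1 * 4^i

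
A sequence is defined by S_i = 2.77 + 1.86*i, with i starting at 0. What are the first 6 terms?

This is an arithmetic sequence.
i=0: S_0 = 2.77 + 1.86*0 = 2.77
i=1: S_1 = 2.77 + 1.86*1 = 4.63
i=2: S_2 = 2.77 + 1.86*2 = 6.49
i=3: S_3 = 2.77 + 1.86*3 = 8.35
i=4: S_4 = 2.77 + 1.86*4 = 10.21
i=5: S_5 = 2.77 + 1.86*5 = 12.07
The first 6 terms are: [2.77, 4.63, 6.49, 8.35, 10.21, 12.07]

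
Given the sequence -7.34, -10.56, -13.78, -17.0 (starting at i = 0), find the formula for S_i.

Check differences: -10.56 - -7.34 = -3.22
-13.78 - -10.56 = -3.22
Common difference d = -3.22.
First term a = -7.34.
Formula: S_i = -7.34 - 3.22*i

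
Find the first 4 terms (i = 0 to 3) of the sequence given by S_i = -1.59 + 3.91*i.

This is an arithmetic sequence.
i=0: S_0 = -1.59 + 3.91*0 = -1.59
i=1: S_1 = -1.59 + 3.91*1 = 2.32
i=2: S_2 = -1.59 + 3.91*2 = 6.23
i=3: S_3 = -1.59 + 3.91*3 = 10.14
The first 4 terms are: [-1.59, 2.32, 6.23, 10.14]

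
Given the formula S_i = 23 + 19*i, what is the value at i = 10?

S_10 = 23 + 19*10 = 23 + 190 = 213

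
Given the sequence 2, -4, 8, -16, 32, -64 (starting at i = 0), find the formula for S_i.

Check ratios: -4 / 2 = -2.0
Common ratio r = -2.
First term a = 2.
Formula: S_i = 2 * (-2)^i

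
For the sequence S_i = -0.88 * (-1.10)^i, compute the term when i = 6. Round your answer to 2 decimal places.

S_6 = -0.88 * (-1.1)^6 ≈ -0.88 * 1.7716 ≈ -1.56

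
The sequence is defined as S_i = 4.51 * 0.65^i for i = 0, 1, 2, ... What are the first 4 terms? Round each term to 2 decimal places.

This is a geometric sequence.
i=0: S_0 = 4.51 * 0.65^0 = 4.51
i=1: S_1 = 4.51 * 0.65^1 ≈ 2.93
i=2: S_2 = 4.51 * 0.65^2 ≈ 1.91
i=3: S_3 = 4.51 * 0.65^3 ≈ 1.24
The first 4 terms are: [4.51, 2.93, 1.91, 1.24]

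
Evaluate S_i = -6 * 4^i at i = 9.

S_9 = -6 * 4^9 = -6 * 262144 = -1572864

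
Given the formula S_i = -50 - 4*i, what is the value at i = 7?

S_7 = -50 + -4*7 = -50 + -28 = -78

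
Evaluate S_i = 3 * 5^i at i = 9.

S_9 = 3 * 5^9 = 3 * 1953125 = 5859375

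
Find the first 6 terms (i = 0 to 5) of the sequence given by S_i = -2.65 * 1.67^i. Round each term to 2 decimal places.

This is a geometric sequence.
i=0: S_0 = -2.65 * 1.67^0 = -2.65
i=1: S_1 = -2.65 * 1.67^1 ≈ -4.43
i=2: S_2 = -2.65 * 1.67^2 ≈ -7.39
i=3: S_3 = -2.65 * 1.67^3 ≈ -12.34
i=4: S_4 = -2.65 * 1.67^4 ≈ -20.61
i=5: S_5 = -2.65 * 1.67^5 ≈ -34.42
The first 6 terms are: [-2.65, -4.43, -7.39, -12.34, -20.61, -34.42]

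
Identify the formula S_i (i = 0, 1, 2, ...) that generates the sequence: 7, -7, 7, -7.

Check ratios: -7 / 7 = -1.0
Common ratio r = -1.
First term a = 7.
Formula: S_i = 7 * (-1)^i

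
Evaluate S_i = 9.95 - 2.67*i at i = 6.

S_6 = 9.95 + -2.67*6 = 9.95 + -16.02 = -6.07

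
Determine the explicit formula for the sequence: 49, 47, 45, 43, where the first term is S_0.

Check differences: 47 - 49 = -2
45 - 47 = -2
Common difference d = -2.
First term a = 49.
Formula: S_i = 49 - 2*i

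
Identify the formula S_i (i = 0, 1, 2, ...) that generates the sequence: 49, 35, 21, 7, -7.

Check differences: 35 - 49 = -14
21 - 35 = -14
Common difference d = -14.
First term a = 49.
Formula: S_i = 49 - 14*i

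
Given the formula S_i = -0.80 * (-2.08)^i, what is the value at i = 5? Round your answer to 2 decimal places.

S_5 = -0.8 * (-2.08)^5 ≈ -0.8 * -38.9329 ≈ 31.15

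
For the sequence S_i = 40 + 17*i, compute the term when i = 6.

S_6 = 40 + 17*6 = 40 + 102 = 142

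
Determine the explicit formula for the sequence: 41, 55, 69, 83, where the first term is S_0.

Check differences: 55 - 41 = 14
69 - 55 = 14
Common difference d = 14.
First term a = 41.
Formula: S_i = 41 + 14*i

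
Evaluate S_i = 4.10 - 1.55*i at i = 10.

S_10 = 4.1 + -1.55*10 = 4.1 + -15.5 = -11.4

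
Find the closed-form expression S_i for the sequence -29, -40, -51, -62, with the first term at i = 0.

Check differences: -40 - -29 = -11
-51 - -40 = -11
Common difference d = -11.
First term a = -29.
Formula: S_i = -29 - 11*i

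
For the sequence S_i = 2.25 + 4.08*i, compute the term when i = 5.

S_5 = 2.25 + 4.08*5 = 2.25 + 20.4 = 22.65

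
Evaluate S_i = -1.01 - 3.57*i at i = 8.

S_8 = -1.01 + -3.57*8 = -1.01 + -28.56 = -29.57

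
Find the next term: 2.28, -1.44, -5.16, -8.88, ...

Differences: -1.44 - 2.28 = -3.72
This is an arithmetic sequence with common difference d = -3.72.
Next term = -8.88 + -3.72 = -12.6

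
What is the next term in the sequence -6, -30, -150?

Ratios: -30 / -6 = 5.0
This is a geometric sequence with common ratio r = 5.
Next term = -150 * 5 = -750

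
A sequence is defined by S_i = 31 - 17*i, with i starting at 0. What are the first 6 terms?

This is an arithmetic sequence.
i=0: S_0 = 31 + -17*0 = 31
i=1: S_1 = 31 + -17*1 = 14
i=2: S_2 = 31 + -17*2 = -3
i=3: S_3 = 31 + -17*3 = -20
i=4: S_4 = 31 + -17*4 = -37
i=5: S_5 = 31 + -17*5 = -54
The first 6 terms are: [31, 14, -3, -20, -37, -54]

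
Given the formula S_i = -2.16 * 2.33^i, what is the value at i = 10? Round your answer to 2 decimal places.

S_10 = -2.16 * 2.33^10 ≈ -2.16 * 4715.8416 ≈ -10186.22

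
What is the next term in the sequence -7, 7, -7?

Ratios: 7 / -7 = -1.0
This is a geometric sequence with common ratio r = -1.
Next term = -7 * -1 = 7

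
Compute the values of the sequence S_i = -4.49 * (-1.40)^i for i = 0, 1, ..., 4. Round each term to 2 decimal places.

This is a geometric sequence.
i=0: S_0 = -4.49 * (-1.4)^0 = -4.49
i=1: S_1 = -4.49 * (-1.4)^1 ≈ 6.29
i=2: S_2 = -4.49 * (-1.4)^2 ≈ -8.8
i=3: S_3 = -4.49 * (-1.4)^3 ≈ 12.32
i=4: S_4 = -4.49 * (-1.4)^4 ≈ -17.25
The first 5 terms are: [-4.49, 6.29, -8.8, 12.32, -17.25]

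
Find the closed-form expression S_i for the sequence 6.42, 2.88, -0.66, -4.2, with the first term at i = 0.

Check differences: 2.88 - 6.42 = -3.54
-0.66 - 2.88 = -3.54
Common difference d = -3.54.
First term a = 6.42.
Formula: S_i = 6.42 - 3.54*i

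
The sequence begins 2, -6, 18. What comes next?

Ratios: -6 / 2 = -3.0
This is a geometric sequence with common ratio r = -3.
Next term = 18 * -3 = -54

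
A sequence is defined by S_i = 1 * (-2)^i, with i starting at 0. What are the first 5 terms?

This is a geometric sequence.
i=0: S_0 = 1 * (-2)^0 = 1
i=1: S_1 = 1 * (-2)^1 = -2
i=2: S_2 = 1 * (-2)^2 = 4
i=3: S_3 = 1 * (-2)^3 = -8
i=4: S_4 = 1 * (-2)^4 = 16
The first 5 terms are: [1, -2, 4, -8, 16]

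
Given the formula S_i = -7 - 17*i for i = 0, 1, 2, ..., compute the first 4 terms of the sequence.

This is an arithmetic sequence.
i=0: S_0 = -7 + -17*0 = -7
i=1: S_1 = -7 + -17*1 = -24
i=2: S_2 = -7 + -17*2 = -41
i=3: S_3 = -7 + -17*3 = -58
The first 4 terms are: [-7, -24, -41, -58]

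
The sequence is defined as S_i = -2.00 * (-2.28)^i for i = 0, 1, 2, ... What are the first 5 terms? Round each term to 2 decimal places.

This is a geometric sequence.
i=0: S_0 = -2.0 * (-2.28)^0 = -2.0
i=1: S_1 = -2.0 * (-2.28)^1 = 4.56
i=2: S_2 = -2.0 * (-2.28)^2 ≈ -10.4
i=3: S_3 = -2.0 * (-2.28)^3 ≈ 23.7
i=4: S_4 = -2.0 * (-2.28)^4 ≈ -54.05
The first 5 terms are: [-2.0, 4.56, -10.4, 23.7, -54.05]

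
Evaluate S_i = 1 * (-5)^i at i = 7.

S_7 = 1 * (-5)^7 = 1 * -78125 = -78125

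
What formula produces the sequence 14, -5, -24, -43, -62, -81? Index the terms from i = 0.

Check differences: -5 - 14 = -19
-24 - -5 = -19
Common difference d = -19.
First term a = 14.
Formula: S_i = 14 - 19*i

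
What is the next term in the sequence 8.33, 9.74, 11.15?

Differences: 9.74 - 8.33 = 1.41
This is an arithmetic sequence with common difference d = 1.41.
Next term = 11.15 + 1.41 = 12.56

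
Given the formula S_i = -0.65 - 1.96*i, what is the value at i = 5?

S_5 = -0.65 + -1.96*5 = -0.65 + -9.8 = -10.45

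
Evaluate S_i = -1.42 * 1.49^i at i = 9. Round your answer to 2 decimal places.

S_9 = -1.42 * 1.49^9 ≈ -1.42 * 36.1973 ≈ -51.4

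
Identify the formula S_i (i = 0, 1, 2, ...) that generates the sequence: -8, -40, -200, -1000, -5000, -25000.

Check ratios: -40 / -8 = 5.0
Common ratio r = 5.
First term a = -8.
Formula: S_i = -8 * 5^i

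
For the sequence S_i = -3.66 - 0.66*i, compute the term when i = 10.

S_10 = -3.66 + -0.66*10 = -3.66 + -6.6 = -10.26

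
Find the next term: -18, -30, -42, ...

Differences: -30 - -18 = -12
This is an arithmetic sequence with common difference d = -12.
Next term = -42 + -12 = -54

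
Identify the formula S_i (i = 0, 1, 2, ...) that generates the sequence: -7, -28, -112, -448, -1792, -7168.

Check ratios: -28 / -7 = 4.0
Common ratio r = 4.
First term a = -7.
Formula: S_i = -7 * 4^i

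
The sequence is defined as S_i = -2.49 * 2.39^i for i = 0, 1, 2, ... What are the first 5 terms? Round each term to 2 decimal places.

This is a geometric sequence.
i=0: S_0 = -2.49 * 2.39^0 = -2.49
i=1: S_1 = -2.49 * 2.39^1 ≈ -5.95
i=2: S_2 = -2.49 * 2.39^2 ≈ -14.22
i=3: S_3 = -2.49 * 2.39^3 ≈ -33.99
i=4: S_4 = -2.49 * 2.39^4 ≈ -81.24
The first 5 terms are: [-2.49, -5.95, -14.22, -33.99, -81.24]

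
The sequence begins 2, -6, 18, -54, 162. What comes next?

Ratios: -6 / 2 = -3.0
This is a geometric sequence with common ratio r = -3.
Next term = 162 * -3 = -486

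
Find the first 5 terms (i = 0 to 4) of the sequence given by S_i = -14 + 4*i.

This is an arithmetic sequence.
i=0: S_0 = -14 + 4*0 = -14
i=1: S_1 = -14 + 4*1 = -10
i=2: S_2 = -14 + 4*2 = -6
i=3: S_3 = -14 + 4*3 = -2
i=4: S_4 = -14 + 4*4 = 2
The first 5 terms are: [-14, -10, -6, -2, 2]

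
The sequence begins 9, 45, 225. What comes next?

Ratios: 45 / 9 = 5.0
This is a geometric sequence with common ratio r = 5.
Next term = 225 * 5 = 1125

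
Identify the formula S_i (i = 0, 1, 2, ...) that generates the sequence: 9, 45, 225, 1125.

Check ratios: 45 / 9 = 5.0
Common ratio r = 5.
First term a = 9.
Formula: S_i = 9 * 5^i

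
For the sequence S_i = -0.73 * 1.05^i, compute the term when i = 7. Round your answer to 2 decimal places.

S_7 = -0.73 * 1.05^7 ≈ -0.73 * 1.4071 ≈ -1.03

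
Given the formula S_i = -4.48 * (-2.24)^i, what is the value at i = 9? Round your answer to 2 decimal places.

S_9 = -4.48 * (-2.24)^9 ≈ -4.48 * -1419.8163 ≈ 6360.78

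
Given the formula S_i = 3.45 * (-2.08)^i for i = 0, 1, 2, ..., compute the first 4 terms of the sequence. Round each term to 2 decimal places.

This is a geometric sequence.
i=0: S_0 = 3.45 * (-2.08)^0 = 3.45
i=1: S_1 = 3.45 * (-2.08)^1 ≈ -7.18
i=2: S_2 = 3.45 * (-2.08)^2 ≈ 14.93
i=3: S_3 = 3.45 * (-2.08)^3 ≈ -31.05
The first 4 terms are: [3.45, -7.18, 14.93, -31.05]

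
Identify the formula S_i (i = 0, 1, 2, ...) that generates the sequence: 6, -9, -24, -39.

Check differences: -9 - 6 = -15
-24 - -9 = -15
Common difference d = -15.
First term a = 6.
Formula: S_i = 6 - 15*i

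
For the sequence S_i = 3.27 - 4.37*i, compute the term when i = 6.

S_6 = 3.27 + -4.37*6 = 3.27 + -26.22 = -22.95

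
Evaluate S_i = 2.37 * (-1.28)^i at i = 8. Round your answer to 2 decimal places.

S_8 = 2.37 * (-1.28)^8 ≈ 2.37 * 7.2058 ≈ 17.08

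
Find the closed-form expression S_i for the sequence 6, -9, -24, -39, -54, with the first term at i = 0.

Check differences: -9 - 6 = -15
-24 - -9 = -15
Common difference d = -15.
First term a = 6.
Formula: S_i = 6 - 15*i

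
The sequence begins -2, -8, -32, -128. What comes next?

Ratios: -8 / -2 = 4.0
This is a geometric sequence with common ratio r = 4.
Next term = -128 * 4 = -512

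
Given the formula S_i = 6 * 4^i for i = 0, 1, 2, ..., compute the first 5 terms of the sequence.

This is a geometric sequence.
i=0: S_0 = 6 * 4^0 = 6
i=1: S_1 = 6 * 4^1 = 24
i=2: S_2 = 6 * 4^2 = 96
i=3: S_3 = 6 * 4^3 = 384
i=4: S_4 = 6 * 4^4 = 1536
The first 5 terms are: [6, 24, 96, 384, 1536]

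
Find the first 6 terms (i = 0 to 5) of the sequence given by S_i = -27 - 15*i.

This is an arithmetic sequence.
i=0: S_0 = -27 + -15*0 = -27
i=1: S_1 = -27 + -15*1 = -42
i=2: S_2 = -27 + -15*2 = -57
i=3: S_3 = -27 + -15*3 = -72
i=4: S_4 = -27 + -15*4 = -87
i=5: S_5 = -27 + -15*5 = -102
The first 6 terms are: [-27, -42, -57, -72, -87, -102]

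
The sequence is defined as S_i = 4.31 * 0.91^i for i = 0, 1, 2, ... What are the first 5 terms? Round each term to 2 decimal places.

This is a geometric sequence.
i=0: S_0 = 4.31 * 0.91^0 = 4.31
i=1: S_1 = 4.31 * 0.91^1 ≈ 3.92
i=2: S_2 = 4.31 * 0.91^2 ≈ 3.57
i=3: S_3 = 4.31 * 0.91^3 ≈ 3.25
i=4: S_4 = 4.31 * 0.91^4 ≈ 2.96
The first 5 terms are: [4.31, 3.92, 3.57, 3.25, 2.96]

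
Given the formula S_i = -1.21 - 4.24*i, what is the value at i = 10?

S_10 = -1.21 + -4.24*10 = -1.21 + -42.4 = -43.61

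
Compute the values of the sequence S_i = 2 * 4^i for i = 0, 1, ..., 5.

This is a geometric sequence.
i=0: S_0 = 2 * 4^0 = 2
i=1: S_1 = 2 * 4^1 = 8
i=2: S_2 = 2 * 4^2 = 32
i=3: S_3 = 2 * 4^3 = 128
i=4: S_4 = 2 * 4^4 = 512
i=5: S_5 = 2 * 4^5 = 2048
The first 6 terms are: [2, 8, 32, 128, 512, 2048]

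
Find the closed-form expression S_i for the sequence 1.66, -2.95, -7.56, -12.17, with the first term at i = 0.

Check differences: -2.95 - 1.66 = -4.61
-7.56 - -2.95 = -4.61
Common difference d = -4.61.
First term a = 1.66.
Formula: S_i = 1.66 - 4.61*i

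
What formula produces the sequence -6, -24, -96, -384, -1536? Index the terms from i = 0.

Check ratios: -24 / -6 = 4.0
Common ratio r = 4.
First term a = -6.
Formula: S_i = -6 * 4^i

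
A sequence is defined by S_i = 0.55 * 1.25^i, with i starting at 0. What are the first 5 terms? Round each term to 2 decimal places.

This is a geometric sequence.
i=0: S_0 = 0.55 * 1.25^0 = 0.55
i=1: S_1 = 0.55 * 1.25^1 ≈ 0.69
i=2: S_2 = 0.55 * 1.25^2 ≈ 0.86
i=3: S_3 = 0.55 * 1.25^3 ≈ 1.07
i=4: S_4 = 0.55 * 1.25^4 ≈ 1.34
The first 5 terms are: [0.55, 0.69, 0.86, 1.07, 1.34]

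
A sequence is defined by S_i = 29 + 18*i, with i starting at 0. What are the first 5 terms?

This is an arithmetic sequence.
i=0: S_0 = 29 + 18*0 = 29
i=1: S_1 = 29 + 18*1 = 47
i=2: S_2 = 29 + 18*2 = 65
i=3: S_3 = 29 + 18*3 = 83
i=4: S_4 = 29 + 18*4 = 101
The first 5 terms are: [29, 47, 65, 83, 101]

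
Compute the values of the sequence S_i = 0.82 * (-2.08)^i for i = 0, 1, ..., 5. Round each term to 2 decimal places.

This is a geometric sequence.
i=0: S_0 = 0.82 * (-2.08)^0 = 0.82
i=1: S_1 = 0.82 * (-2.08)^1 ≈ -1.71
i=2: S_2 = 0.82 * (-2.08)^2 ≈ 3.55
i=3: S_3 = 0.82 * (-2.08)^3 ≈ -7.38
i=4: S_4 = 0.82 * (-2.08)^4 ≈ 15.35
i=5: S_5 = 0.82 * (-2.08)^5 ≈ -31.92
The first 6 terms are: [0.82, -1.71, 3.55, -7.38, 15.35, -31.92]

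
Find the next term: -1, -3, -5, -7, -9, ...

Differences: -3 - -1 = -2
This is an arithmetic sequence with common difference d = -2.
Next term = -9 + -2 = -11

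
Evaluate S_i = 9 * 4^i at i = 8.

S_8 = 9 * 4^8 = 9 * 65536 = 589824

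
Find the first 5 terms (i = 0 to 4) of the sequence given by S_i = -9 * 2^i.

This is a geometric sequence.
i=0: S_0 = -9 * 2^0 = -9
i=1: S_1 = -9 * 2^1 = -18
i=2: S_2 = -9 * 2^2 = -36
i=3: S_3 = -9 * 2^3 = -72
i=4: S_4 = -9 * 2^4 = -144
The first 5 terms are: [-9, -18, -36, -72, -144]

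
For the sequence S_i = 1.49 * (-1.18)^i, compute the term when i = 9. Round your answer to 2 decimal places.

S_9 = 1.49 * (-1.18)^9 ≈ 1.49 * -4.4355 ≈ -6.61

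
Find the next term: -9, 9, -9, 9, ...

Ratios: 9 / -9 = -1.0
This is a geometric sequence with common ratio r = -1.
Next term = 9 * -1 = -9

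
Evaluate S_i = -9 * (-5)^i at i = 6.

S_6 = -9 * (-5)^6 = -9 * 15625 = -140625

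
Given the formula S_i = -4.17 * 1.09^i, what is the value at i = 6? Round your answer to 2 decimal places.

S_6 = -4.17 * 1.09^6 ≈ -4.17 * 1.6771 ≈ -6.99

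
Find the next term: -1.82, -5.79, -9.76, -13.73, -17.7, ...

Differences: -5.79 - -1.82 = -3.97
This is an arithmetic sequence with common difference d = -3.97.
Next term = -17.7 + -3.97 = -21.67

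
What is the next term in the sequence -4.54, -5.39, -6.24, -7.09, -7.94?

Differences: -5.39 - -4.54 = -0.85
This is an arithmetic sequence with common difference d = -0.85.
Next term = -7.94 + -0.85 = -8.79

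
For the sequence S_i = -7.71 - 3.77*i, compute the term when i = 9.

S_9 = -7.71 + -3.77*9 = -7.71 + -33.93 = -41.64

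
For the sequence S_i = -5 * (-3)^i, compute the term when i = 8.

S_8 = -5 * (-3)^8 = -5 * 6561 = -32805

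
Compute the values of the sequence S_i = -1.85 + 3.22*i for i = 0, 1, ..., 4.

This is an arithmetic sequence.
i=0: S_0 = -1.85 + 3.22*0 = -1.85
i=1: S_1 = -1.85 + 3.22*1 = 1.37
i=2: S_2 = -1.85 + 3.22*2 = 4.59
i=3: S_3 = -1.85 + 3.22*3 = 7.81
i=4: S_4 = -1.85 + 3.22*4 = 11.03
The first 5 terms are: [-1.85, 1.37, 4.59, 7.81, 11.03]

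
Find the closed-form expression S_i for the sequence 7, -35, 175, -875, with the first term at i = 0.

Check ratios: -35 / 7 = -5.0
Common ratio r = -5.
First term a = 7.
Formula: S_i = 7 * (-5)^i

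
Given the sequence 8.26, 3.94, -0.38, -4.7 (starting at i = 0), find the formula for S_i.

Check differences: 3.94 - 8.26 = -4.32
-0.38 - 3.94 = -4.32
Common difference d = -4.32.
First term a = 8.26.
Formula: S_i = 8.26 - 4.32*i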